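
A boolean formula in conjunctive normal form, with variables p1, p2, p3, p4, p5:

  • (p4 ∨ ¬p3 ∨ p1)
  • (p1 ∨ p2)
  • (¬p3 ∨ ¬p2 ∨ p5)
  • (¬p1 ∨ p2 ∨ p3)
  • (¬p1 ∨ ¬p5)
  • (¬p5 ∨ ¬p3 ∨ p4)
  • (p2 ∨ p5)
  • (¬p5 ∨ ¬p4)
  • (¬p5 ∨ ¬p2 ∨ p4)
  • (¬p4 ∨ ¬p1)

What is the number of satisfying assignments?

3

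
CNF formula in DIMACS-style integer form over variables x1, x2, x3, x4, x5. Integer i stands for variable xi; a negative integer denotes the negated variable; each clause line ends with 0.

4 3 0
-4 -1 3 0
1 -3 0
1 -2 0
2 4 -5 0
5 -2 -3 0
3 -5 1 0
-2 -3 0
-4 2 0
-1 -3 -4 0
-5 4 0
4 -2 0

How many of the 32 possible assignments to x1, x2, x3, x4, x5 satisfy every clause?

1

Satisfying assignments:
  x1=1 x2=0 x3=1 x4=0 x5=0
Count: 1.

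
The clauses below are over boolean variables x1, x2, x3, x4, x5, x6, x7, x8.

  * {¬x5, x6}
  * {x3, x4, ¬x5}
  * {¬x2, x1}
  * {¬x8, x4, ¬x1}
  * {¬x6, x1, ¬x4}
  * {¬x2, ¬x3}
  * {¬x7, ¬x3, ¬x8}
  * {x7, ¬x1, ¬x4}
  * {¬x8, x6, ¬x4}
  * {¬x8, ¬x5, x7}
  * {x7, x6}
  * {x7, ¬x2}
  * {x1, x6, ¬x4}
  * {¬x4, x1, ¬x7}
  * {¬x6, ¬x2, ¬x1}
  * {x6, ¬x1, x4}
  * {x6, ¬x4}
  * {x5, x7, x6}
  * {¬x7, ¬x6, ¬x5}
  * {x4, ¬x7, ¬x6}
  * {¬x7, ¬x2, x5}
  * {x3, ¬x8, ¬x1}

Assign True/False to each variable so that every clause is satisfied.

x1=1, x2=0, x3=1, x4=1, x5=0, x6=1, x7=1, x8=0

Pure literal: x2 appears only negated; assign x2 = False.
Pure literal: x8 appears only negated; assign x8 = False.
Branch on x1: take x1 = True.
Set x3 = True and propagate.
Try x4 = True.
  then x7 is forced to True.
  then x6 is forced to True.
  then x5 is forced to False.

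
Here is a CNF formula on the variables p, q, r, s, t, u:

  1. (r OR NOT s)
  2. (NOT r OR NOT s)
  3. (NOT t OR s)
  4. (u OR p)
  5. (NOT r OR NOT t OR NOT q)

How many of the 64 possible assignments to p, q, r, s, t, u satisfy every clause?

12

Split on r, then s.
  r=1, s=1: a clause becomes empty — 0.
  r=1, s=0: q free; 3 ways for (p,t,u) × 2^1 = 6.
  r=0, s=1: a clause becomes empty — 0.
  r=0, s=0: q free; 3 ways for (p,t,u) × 2^1 = 6.
Total: 0 + 6 + 0 + 6 = 12.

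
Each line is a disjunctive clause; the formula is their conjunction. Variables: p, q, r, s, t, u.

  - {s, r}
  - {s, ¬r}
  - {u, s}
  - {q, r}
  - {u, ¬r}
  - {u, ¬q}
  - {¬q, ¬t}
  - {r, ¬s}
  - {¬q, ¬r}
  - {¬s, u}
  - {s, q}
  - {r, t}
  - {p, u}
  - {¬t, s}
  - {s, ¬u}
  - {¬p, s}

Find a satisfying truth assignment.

p=False, q=False, r=True, s=True, t=False, u=True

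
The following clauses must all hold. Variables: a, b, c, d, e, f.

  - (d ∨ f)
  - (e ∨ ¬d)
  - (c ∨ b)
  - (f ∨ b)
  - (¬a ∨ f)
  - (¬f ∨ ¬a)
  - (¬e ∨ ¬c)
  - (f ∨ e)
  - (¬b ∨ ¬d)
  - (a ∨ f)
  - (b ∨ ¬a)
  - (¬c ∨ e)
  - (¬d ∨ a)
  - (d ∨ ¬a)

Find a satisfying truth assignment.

a=F  b=T  c=F  d=F  e=F  f=T

Branch on a: take a = False.
  then f is forced to True.
  then d is forced to False.
Branch on b: take b = True.
The remaining clauses are satisfied by c = False, e = False.
Every clause has at least one true literal under this assignment.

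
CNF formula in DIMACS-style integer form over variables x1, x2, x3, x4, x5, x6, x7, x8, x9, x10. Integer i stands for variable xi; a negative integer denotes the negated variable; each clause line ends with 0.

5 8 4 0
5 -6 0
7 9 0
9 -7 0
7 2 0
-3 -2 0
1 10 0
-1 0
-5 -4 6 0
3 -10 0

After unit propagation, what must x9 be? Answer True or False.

True

(¬x1) stands alone — x1 = False.
(x10 ∨ x1) with x1 = False leaves only x10, so x10 = True.
In (x3 ∨ ¬x10), ¬x10 is now false; x3 must hold, so x3 = True.
(¬x3 ∨ ¬x2): since x3 = True, the clause reduces to (¬x2). x2 = False.
(x7 ∨ x2): since x2 = False, the clause reduces to (x7). x7 = True.
(¬x7 ∨ x9) with x7 = True leaves only x9, so x9 = True.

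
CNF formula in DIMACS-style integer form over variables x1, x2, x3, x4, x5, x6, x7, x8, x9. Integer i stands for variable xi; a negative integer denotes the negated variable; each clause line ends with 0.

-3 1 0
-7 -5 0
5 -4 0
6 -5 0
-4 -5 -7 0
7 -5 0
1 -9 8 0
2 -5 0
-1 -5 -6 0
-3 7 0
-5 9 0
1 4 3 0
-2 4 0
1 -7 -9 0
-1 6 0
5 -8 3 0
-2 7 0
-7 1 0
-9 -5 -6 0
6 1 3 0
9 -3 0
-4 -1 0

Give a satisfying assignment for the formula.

x1=True, x2=False, x3=False, x4=False, x5=False, x6=True, x7=False, x8=False, x9=False

Branch on x1: take x1 = True.
  then x6 is forced to True.
  then x5 is forced to False.
  then x4 is forced to False.
  then x2 is forced to False.
The remaining clauses are satisfied by x3 = False, x7 = False, x8 = False, x9 = False.
Every clause has at least one true literal under this assignment.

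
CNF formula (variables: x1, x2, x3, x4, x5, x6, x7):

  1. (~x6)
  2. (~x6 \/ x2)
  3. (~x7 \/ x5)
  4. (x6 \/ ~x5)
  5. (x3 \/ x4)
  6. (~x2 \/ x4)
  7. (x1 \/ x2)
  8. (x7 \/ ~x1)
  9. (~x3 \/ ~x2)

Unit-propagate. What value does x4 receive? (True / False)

(~x6) is a unit clause: x6 = False.
(x6 \/ ~x5): since x6 = False, the clause reduces to (~x5). x5 = False.
From (~x7 \/ x5) and x5 = False: x7 = False.
(~x1 \/ x7) with x7 = False leaves only ~x1, so x1 = False.
(x1 \/ x2): since x1 = False, the clause reduces to (x2). x2 = True.
(x4 \/ ~x2) with x2 = True leaves only x4, so x4 = True.

True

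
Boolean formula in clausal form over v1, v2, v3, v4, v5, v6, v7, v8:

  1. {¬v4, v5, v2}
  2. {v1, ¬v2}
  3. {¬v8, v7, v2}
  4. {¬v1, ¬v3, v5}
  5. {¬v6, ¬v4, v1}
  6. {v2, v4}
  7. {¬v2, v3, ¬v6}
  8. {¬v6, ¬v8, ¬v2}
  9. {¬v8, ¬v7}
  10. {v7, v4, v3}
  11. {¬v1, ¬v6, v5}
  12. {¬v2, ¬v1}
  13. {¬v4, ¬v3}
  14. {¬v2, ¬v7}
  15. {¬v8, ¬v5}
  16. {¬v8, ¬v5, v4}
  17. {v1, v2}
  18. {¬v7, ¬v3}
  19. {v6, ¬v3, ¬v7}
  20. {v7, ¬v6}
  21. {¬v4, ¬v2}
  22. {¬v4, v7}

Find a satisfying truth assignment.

v1=1, v2=0, v3=0, v4=1, v5=1, v6=0, v7=1, v8=0

Check each clause:
  1. {v2, ¬v4, v5} — v5 is true.
  2. {v1, ¬v2} — v1 is true.
  3. {¬v8, v2, v7} — ¬v8 is true.
  4. {¬v1, v5, ¬v3} — v5 is true.
  5. {¬v4, v1, ¬v6} — v1 is true.
  6. {v4, v2} — v4 is true.
  7. {¬v6, ¬v2, v3} — ¬v6 is true.
  8. {¬v8, ¬v2, ¬v6} — ¬v8 is true.
  9. {¬v7, ¬v8} — ¬v8 is true.
  10. {v3, v4, v7} — v4 is true.
  11. {¬v1, v5, ¬v6} — ¬v6 is true.
  12. {¬v2, ¬v1} — ¬v2 is true.
  13. {¬v3, ¬v4} — ¬v3 is true.
  14. {¬v2, ¬v7} — ¬v2 is true.
  15. {¬v8, ¬v5} — ¬v8 is true.
  16. {¬v8, v4, ¬v5} — ¬v8 is true.
  17. {v1, v2} — v1 is true.
  18. {¬v7, ¬v3} — ¬v3 is true.
  19. {v6, ¬v7, ¬v3} — ¬v3 is true.
  20. {¬v6, v7} — ¬v6 is true.
  21. {¬v2, ¬v4} — ¬v2 is true.
  22. {v7, ¬v4} — v7 is true.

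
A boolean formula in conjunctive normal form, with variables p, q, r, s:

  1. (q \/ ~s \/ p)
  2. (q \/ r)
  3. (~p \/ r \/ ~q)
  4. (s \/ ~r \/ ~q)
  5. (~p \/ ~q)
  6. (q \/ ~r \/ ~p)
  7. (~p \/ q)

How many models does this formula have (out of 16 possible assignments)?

Satisfying assignments:
  p=F q=F r=T s=F
  p=F q=T r=F s=F
  p=F q=T r=F s=T
  p=F q=T r=T s=T
Count: 4.

4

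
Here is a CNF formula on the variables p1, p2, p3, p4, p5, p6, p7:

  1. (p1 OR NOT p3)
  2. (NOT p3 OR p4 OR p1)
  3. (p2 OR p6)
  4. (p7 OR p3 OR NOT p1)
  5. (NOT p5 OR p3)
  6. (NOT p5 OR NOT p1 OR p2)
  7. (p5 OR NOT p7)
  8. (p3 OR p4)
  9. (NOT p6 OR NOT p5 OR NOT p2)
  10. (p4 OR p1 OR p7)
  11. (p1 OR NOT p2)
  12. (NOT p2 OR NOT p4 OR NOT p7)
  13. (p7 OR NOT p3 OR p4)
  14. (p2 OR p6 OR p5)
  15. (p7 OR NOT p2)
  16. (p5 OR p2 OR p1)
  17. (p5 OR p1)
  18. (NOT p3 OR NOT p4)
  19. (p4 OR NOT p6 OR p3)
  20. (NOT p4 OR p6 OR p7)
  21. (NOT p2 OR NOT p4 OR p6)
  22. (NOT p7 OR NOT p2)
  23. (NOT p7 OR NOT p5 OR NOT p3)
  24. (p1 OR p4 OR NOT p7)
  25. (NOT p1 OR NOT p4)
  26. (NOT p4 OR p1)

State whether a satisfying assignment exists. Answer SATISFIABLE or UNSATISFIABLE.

p4 = True:
  propagation gives p3=False, p5=False, p7=False, p1=False; an empty clause results — contradiction.
p4 = False:
  propagation gives p3=True, p1=True, p7=True, p5=True; an empty clause results — contradiction.
Every branch closes, so no satisfying assignment exists.

UNSATISFIABLE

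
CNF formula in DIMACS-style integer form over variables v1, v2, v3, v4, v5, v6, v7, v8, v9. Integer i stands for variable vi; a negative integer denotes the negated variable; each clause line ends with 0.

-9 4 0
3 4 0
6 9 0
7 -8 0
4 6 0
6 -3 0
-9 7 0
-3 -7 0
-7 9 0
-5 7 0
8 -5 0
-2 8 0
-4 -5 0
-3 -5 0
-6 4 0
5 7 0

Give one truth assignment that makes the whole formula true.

v1 = False, v2 = False, v3 = False, v4 = True, v5 = False, v6 = True, v7 = True, v8 = True, v9 = True

Pure literal: v2 appears only negated; assign v2 = False.
Try v3 = False.
  then v4 is forced to True.
  then v5 is forced to False.
  then v7 is forced to True.
  then v9 is forced to True.
v1, v6, v8 are now unconstrained; take v1 = False, v6 = True, v8 = True.
Every clause has at least one true literal under this assignment.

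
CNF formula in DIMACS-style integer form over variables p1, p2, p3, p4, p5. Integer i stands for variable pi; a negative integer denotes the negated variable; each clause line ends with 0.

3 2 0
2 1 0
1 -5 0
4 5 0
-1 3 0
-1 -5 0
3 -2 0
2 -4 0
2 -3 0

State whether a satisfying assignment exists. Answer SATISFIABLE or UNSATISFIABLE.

SATISFIABLE

Try p1 = False.
  then p2 is forced to True.
  then p5 is forced to False.
  then p4 is forced to True.
  then p3 is forced to True.
So p1 = False  p2 = True  p3 = True  p4 = True  p5 = False is a satisfying assignment.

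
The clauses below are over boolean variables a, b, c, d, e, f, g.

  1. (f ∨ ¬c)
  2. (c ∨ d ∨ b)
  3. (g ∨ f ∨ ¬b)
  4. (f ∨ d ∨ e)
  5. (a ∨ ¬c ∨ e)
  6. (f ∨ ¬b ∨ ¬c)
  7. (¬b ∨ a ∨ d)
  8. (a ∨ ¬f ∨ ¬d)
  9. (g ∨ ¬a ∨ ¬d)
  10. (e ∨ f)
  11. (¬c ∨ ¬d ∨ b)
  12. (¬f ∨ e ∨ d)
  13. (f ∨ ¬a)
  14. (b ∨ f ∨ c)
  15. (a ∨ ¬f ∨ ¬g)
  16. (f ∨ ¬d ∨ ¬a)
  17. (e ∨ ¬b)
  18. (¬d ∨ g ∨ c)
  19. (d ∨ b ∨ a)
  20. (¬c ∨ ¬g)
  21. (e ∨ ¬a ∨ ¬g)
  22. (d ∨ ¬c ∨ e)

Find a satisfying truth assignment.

a = T, b = T, c = F, d = F, e = T, f = T, g = T

Check each clause:
  1. (f ∨ ¬c) — ¬c is true.
  2. (c ∨ b ∨ d) — b is true.
  3. (g ∨ f ∨ ¬b) — f is true.
  4. (f ∨ d ∨ e) — e is true.
  5. (a ∨ ¬c ∨ e) — a is true.
  6. (f ∨ ¬b ∨ ¬c) — ¬c is true.
  7. (¬b ∨ d ∨ a) — a is true.
  8. (a ∨ ¬f ∨ ¬d) — a is true.
  9. (¬d ∨ ¬a ∨ g) — ¬d is true.
  10. (e ∨ f) — e is true.
  11. (¬d ∨ ¬c ∨ b) — b is true.
  12. (e ∨ d ∨ ¬f) — e is true.
  13. (¬a ∨ f) — f is true.
  14. (b ∨ c ∨ f) — b is true.
  15. (a ∨ ¬g ∨ ¬f) — a is true.
  16. (¬a ∨ f ∨ ¬d) — ¬d is true.
  17. (e ∨ ¬b) — e is true.
  18. (¬d ∨ g ∨ c) — ¬d is true.
  19. (b ∨ a ∨ d) — a is true.
  20. (¬g ∨ ¬c) — ¬c is true.
  21. (e ∨ ¬g ∨ ¬a) — e is true.
  22. (e ∨ d ∨ ¬c) — ¬c is true.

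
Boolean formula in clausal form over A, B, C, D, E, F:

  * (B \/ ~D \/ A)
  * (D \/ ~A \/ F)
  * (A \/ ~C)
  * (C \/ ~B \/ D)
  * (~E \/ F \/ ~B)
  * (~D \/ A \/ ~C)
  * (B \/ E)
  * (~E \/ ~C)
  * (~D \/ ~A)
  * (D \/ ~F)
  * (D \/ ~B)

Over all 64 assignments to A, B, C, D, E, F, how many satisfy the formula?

4

The models are:
  A=0 B=0 C=0 D=0 E=1 F=0
  A=0 B=1 C=0 D=1 E=0 F=0
  A=0 B=1 C=0 D=1 E=0 F=1
  A=0 B=1 C=0 D=1 E=1 F=1
Count: 4.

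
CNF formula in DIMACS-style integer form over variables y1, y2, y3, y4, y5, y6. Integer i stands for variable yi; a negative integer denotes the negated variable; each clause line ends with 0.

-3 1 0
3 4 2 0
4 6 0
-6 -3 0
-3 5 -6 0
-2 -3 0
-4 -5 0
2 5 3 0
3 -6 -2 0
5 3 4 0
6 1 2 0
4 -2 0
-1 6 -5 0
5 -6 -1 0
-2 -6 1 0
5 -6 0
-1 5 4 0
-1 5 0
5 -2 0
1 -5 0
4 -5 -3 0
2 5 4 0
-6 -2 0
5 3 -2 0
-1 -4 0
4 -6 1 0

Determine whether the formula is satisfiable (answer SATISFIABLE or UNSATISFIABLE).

UNSATISFIABLE

y5 = True:
  propagation gives y4=False, y6=True, y3=False, y2=True; an empty clause results — contradiction.
y5 = False:
  propagation gives y6=False, y4=True, y1=False, y3=False; an empty clause results — contradiction.
Every branch closes, so no satisfying assignment exists.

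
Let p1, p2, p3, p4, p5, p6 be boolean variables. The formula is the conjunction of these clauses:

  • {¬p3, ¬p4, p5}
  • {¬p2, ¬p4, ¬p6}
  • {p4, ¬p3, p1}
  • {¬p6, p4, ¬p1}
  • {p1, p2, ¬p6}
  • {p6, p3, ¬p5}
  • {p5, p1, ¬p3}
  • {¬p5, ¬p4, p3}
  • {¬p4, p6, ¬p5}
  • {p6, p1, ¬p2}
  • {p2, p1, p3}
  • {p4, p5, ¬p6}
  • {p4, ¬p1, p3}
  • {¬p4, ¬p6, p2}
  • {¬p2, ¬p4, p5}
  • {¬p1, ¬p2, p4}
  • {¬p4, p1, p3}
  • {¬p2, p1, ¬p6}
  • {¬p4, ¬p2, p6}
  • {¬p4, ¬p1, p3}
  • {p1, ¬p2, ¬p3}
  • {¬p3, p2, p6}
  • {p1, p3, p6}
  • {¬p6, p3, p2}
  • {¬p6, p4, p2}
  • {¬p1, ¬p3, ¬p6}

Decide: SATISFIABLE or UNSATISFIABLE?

p4 = True:
  p3 = True:
    propagation gives p5=True, p6=True, p2=False; an empty clause results — contradiction.
  p3 = False:
    propagation gives p5=False, p2=False, p1=True; an empty clause results — contradiction.
p4 = False:
  p1 = True:
    propagation gives p6=False, p3=True, p2=False; an empty clause results — contradiction.
  p1 = False:
    propagation gives p3=False, p2=True, p6=True; an empty clause results — contradiction.
Every branch closes, so no satisfying assignment exists.

UNSATISFIABLE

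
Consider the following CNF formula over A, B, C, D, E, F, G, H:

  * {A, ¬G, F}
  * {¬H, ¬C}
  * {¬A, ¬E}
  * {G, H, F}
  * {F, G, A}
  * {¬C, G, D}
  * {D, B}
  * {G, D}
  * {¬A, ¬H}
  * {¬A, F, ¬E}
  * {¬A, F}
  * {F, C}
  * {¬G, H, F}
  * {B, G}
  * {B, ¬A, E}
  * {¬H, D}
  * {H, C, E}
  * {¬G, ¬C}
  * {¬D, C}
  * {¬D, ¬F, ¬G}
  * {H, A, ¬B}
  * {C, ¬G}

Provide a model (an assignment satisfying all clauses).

Set A = True and propagate.
  then E is forced to False.
  then H is forced to False.
  then F is forced to True.
  then B is forced to True.
  then C is forced to True.
  then G is forced to False.
  then D is forced to True.
Check each clause:
  1. {¬G, F, A} — ¬G is true.
  2. {¬C, ¬H} — ¬H is true.
  3. {¬A, ¬E} — ¬E is true.
  4. {H, F, G} — F is true.
  5. {G, A, F} — A is true.
  6. {G, ¬C, D} — D is true.
  7. {B, D} — B is true.
  8. {D, G} — D is true.
  9. {¬H, ¬A} — ¬H is true.
  10. {¬A, F, ¬E} — ¬E is true.
  11. {¬A, F} — F is true.
  12. {C, F} — C is true.
  13. {F, H, ¬G} — ¬G is true.
  14. {G, B} — B is true.
  15. {¬A, E, B} — B is true.
  16. {¬H, D} — ¬H is true.
  17. {H, C, E} — C is true.
  18. {¬G, ¬C} — ¬G is true.
  19. {¬D, C} — C is true.
  20. {¬G, ¬D, ¬F} — ¬G is true.
  21. {H, A, ¬B} — A is true.
  22. {C, ¬G} — ¬G is true.

A=1  B=1  C=1  D=1  E=0  F=1  G=0  H=0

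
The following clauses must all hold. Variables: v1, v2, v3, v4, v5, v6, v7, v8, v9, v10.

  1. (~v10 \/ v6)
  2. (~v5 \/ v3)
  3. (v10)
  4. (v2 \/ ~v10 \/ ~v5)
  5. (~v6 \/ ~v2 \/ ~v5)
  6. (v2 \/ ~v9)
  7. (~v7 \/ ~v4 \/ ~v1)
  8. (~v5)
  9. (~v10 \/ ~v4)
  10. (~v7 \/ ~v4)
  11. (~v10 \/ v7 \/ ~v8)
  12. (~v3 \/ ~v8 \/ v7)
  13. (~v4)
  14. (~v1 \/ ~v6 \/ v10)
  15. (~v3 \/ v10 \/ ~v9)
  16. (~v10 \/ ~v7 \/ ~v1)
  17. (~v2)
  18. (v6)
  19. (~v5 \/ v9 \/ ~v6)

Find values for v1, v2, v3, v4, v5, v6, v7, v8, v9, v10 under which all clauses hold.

Unit propagation: (v10) forces v10 = True.
Unit propagation: (v6) forces v6 = True.
Unit propagation: (~v5) forces v5 = False.
(~v4) is a unit clause, so v4 = False.
The clause (~v2) is unit: v2 must be False.
(~v9) is a unit clause, so v9 = False.
Pure literal: v1 appears only negated; assign v1 = False.
v3 occurs only negated in the remaining clauses — set v3 = False.
Set v7 = True and propagate.
v8 is now unconstrained; take v8 = False.

v1 = F  v2 = F  v3 = F  v4 = F  v5 = F  v6 = T  v7 = T  v8 = F  v9 = F  v10 = T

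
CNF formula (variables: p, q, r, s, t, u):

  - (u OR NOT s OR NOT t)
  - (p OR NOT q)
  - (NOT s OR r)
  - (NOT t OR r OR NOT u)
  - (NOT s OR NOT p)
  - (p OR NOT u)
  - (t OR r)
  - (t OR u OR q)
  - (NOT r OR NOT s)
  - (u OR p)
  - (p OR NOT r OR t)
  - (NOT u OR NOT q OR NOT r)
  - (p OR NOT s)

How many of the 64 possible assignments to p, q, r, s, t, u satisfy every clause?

7

Case analysis on p and r:
  p=T, r=T: 5 of the 16 assignments to (q,s,t,u) work.
  p=T, r=F: remaining (q,s,t,u) ∈ {(F,F,T,F); (T,F,T,F)} — 2.
  p=F, r=T: a clause becomes empty — 0.
  p=F, r=F: a clause becomes empty — 0.
Total: 5 + 2 + 0 + 0 = 7.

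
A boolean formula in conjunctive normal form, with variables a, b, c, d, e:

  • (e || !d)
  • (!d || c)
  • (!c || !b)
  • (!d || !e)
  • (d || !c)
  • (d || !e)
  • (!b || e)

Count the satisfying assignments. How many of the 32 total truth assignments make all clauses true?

2

The models are:
  a=F b=F c=F d=F e=F
  a=T b=F c=F d=F e=F
Count: 2.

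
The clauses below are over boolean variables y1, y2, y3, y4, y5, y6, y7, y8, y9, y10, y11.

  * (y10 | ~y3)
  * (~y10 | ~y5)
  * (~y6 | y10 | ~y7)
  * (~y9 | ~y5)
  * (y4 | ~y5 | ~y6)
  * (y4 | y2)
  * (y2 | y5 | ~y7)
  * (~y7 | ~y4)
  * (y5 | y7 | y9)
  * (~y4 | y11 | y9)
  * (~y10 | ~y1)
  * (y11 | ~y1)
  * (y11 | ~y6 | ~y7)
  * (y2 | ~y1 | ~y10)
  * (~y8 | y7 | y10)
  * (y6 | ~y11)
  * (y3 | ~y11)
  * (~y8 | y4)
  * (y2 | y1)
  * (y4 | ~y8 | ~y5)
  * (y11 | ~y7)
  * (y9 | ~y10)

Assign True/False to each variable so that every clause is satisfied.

y1=False, y2=True, y3=False, y4=True, y5=False, y6=True, y7=False, y8=False, y9=True, y10=True, y11=False

Pure literal: y2 appears only positively; assign y2 = True.
y8 occurs only negated in the remaining clauses — set y8 = False.
Set y1 = False and propagate.
Set y3 = False and propagate.
  then y11 is forced to False.
  then y7 is forced to False.
Branch on y4: take y4 = True.
  then y9 is forced to True.
  then y5 is forced to False.
y6, y10 are now unconstrained; take y6 = True, y10 = True.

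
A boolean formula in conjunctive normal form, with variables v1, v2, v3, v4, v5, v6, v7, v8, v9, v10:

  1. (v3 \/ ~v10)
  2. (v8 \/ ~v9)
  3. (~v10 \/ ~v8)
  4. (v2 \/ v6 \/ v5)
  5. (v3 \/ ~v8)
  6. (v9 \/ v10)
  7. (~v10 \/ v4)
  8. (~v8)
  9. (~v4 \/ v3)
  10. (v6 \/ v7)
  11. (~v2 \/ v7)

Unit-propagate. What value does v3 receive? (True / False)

True

(~v8) is a unit clause: v8 = False.
(~v9 \/ v8) with v8 = False leaves only ~v9, so v9 = False.
(v9 \/ v10): since v9 = False, the clause reduces to (v10). v10 = True.
In (v3 \/ ~v10), ~v10 is now false; v3 must hold, so v3 = True.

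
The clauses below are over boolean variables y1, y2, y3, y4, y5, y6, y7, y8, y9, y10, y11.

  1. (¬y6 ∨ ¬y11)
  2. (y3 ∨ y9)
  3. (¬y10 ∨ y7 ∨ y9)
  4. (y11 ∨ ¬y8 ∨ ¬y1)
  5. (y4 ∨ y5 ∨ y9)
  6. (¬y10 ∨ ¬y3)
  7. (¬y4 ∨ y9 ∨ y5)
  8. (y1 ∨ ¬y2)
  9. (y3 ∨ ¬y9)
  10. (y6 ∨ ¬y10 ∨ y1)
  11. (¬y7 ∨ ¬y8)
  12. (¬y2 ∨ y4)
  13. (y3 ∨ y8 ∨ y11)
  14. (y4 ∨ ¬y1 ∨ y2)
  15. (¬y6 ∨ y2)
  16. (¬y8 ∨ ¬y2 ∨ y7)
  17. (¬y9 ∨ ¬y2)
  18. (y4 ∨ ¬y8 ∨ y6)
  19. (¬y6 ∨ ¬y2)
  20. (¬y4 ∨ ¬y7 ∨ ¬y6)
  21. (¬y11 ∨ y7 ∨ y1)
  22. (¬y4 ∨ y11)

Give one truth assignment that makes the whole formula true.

y1 = 0, y2 = 0, y3 = 1, y4 = 0, y5 = 0, y6 = 0, y7 = 1, y8 = 0, y9 = 1, y10 = 0, y11 = 0

y10 occurs only negated in the remaining clauses — set y10 = False.
Branch on y1: take y1 = False.
  then y2 is forced to False.
  then y6 is forced to False.
The remaining clauses are satisfied by y3 = True, y4 = False, y5 = False, y7 = True, y8 = False, y9 = True, y11 = False.
Every clause has at least one true literal under this assignment.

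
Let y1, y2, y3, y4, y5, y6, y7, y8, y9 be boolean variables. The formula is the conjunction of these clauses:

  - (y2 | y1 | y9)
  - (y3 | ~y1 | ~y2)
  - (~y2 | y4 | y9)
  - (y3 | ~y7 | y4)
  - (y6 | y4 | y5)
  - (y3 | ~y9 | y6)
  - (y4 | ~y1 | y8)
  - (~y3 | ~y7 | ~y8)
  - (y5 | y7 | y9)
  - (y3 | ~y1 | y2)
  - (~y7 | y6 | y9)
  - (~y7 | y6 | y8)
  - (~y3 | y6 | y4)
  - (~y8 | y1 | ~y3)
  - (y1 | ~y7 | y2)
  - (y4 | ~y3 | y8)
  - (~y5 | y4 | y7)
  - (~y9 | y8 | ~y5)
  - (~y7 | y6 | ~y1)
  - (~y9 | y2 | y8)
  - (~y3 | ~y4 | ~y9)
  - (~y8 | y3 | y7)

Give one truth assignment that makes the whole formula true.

y1=1, y2=0, y3=1, y4=1, y5=1, y6=0, y7=0, y8=1, y9=0

Branch on y1: take y1 = True.
Set y2 = False and propagate.
  then y3 is forced to True.
For the remaining variables, y4 = True, y5 = True, y6 = False, y7 = False, y8 = True, y9 = False works.
Every clause has at least one true literal under this assignment.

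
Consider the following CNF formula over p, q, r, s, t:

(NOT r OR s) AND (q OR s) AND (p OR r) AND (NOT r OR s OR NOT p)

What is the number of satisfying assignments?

14

Case analysis on r and s:
  r=1, s=1: p, q, t free → 2^3 = 8.
  r=1, s=0: a clause becomes empty — 0.
  r=0, s=1: remaining (p,q,t) ∈ {(1,0,0); (1,0,1); (1,1,0); (1,1,1)} — 4.
  r=0, s=0: remaining (p,q,t) ∈ {(1,1,0); (1,1,1)} — 2.
Total: 8 + 0 + 4 + 2 = 14.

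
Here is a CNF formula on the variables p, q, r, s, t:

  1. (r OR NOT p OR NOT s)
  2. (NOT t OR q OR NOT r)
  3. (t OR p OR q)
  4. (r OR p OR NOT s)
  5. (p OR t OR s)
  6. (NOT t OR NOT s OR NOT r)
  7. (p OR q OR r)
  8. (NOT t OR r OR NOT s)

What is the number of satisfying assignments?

Split on r, then p.
  r=T, p=T: 5 of the 8 assignments to (q,s,t) work.
  r=T, p=F: remaining (q,s,t) ∈ {(T,F,T); (T,T,F)} — 2.
  r=F, p=T: remaining (q,s,t) ∈ {(F,F,F); (F,F,T); (T,F,F); (T,F,T)} — 4.
  r=F, p=F: remaining (q,s,t) ∈ {(T,F,T)} — 1.
Total: 5 + 2 + 4 + 1 = 12.

12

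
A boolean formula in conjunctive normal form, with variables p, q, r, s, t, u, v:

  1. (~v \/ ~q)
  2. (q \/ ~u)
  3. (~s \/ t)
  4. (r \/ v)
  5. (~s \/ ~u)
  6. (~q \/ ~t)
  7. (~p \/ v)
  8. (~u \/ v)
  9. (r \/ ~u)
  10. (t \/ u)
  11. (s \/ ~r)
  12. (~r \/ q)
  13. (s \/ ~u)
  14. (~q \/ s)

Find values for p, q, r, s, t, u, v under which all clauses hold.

Branch on p: take p = True.
  then v is forced to True.
  then q is forced to False.
  then u is forced to False.
  then t is forced to True.
  then r is forced to False.
s is now unconstrained; take s = False.
Every clause has at least one true literal under this assignment.

p = True, q = False, r = False, s = False, t = True, u = False, v = True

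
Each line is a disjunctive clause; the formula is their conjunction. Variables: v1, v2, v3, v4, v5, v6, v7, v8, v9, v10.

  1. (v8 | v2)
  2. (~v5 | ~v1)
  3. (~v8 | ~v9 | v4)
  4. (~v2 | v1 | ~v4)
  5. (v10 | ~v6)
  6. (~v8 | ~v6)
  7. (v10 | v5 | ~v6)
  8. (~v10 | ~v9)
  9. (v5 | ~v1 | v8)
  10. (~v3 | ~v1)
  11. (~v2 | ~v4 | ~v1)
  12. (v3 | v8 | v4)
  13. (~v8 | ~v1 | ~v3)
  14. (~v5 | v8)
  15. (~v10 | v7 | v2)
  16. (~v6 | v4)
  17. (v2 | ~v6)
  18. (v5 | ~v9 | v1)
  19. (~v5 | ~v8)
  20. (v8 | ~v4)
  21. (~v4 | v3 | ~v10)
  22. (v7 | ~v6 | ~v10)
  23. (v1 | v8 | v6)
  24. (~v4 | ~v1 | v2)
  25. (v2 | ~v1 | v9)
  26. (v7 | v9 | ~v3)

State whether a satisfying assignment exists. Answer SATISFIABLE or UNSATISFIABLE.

SATISFIABLE

Pure literal: v7 appears only positively; assign v7 = True.
Branch on v1: take v1 = False.
The remaining clauses are satisfied by v2 = False, v3 = True, v4 = True, v5 = False, v6 = False, v8 = True, v9 = False, v10 = False.
So v1 = False, v2 = False, v3 = True, v4 = True, v5 = False, v6 = False, v7 = True, v8 = True, v9 = False, v10 = False is a satisfying assignment.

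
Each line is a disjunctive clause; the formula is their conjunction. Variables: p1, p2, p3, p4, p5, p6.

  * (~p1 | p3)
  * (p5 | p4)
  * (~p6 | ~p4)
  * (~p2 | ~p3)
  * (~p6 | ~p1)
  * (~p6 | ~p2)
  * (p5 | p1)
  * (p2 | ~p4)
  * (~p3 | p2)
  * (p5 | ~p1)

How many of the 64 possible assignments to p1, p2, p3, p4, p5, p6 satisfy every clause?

4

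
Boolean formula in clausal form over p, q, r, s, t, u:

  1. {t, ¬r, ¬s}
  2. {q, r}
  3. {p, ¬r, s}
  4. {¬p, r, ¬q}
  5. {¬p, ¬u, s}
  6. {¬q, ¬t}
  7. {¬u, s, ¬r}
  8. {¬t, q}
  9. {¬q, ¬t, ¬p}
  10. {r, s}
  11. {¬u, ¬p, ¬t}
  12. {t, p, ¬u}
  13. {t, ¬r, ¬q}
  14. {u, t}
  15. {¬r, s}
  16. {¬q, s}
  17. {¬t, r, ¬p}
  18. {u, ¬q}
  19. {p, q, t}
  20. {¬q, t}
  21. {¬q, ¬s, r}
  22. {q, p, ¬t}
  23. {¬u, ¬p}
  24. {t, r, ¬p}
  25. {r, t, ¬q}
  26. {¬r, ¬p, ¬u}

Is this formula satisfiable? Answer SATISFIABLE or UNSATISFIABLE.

t = True:
  propagation gives q=False; an empty clause results — contradiction.
t = False:
  propagation gives u=True, p=True; an empty clause results — contradiction.
Every branch closes, so no satisfying assignment exists.

UNSATISFIABLE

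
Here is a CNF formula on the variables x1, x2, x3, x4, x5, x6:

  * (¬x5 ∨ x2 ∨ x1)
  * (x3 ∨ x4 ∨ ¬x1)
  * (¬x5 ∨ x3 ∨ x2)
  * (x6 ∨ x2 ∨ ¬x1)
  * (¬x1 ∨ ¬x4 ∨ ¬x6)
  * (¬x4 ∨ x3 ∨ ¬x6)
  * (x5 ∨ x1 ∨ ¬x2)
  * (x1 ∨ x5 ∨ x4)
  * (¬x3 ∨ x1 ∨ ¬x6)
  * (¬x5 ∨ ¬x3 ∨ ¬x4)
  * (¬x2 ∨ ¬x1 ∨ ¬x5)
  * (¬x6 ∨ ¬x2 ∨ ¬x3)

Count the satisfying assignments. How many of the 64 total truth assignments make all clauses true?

11

Split on x1, then x2.
  x1=1, x2=1: remaining (x3,x4,x5,x6) ∈ {(0,1,0,0); (1,0,0,0); (1,1,0,0)} — 3.
  x1=1, x2=0: remaining (x3,x4,x5,x6) ∈ {(1,0,0,1); (1,0,1,1)} — 2.
  x1=0, x2=1: remaining (x3,x4,x5,x6) ∈ {(0,0,1,0); (0,0,1,1); (0,1,1,0); (1,0,1,0)} — 4.
  x1=0, x2=0: remaining (x3,x4,x5,x6) ∈ {(0,1,0,0); (1,1,0,0)} — 2.
Total: 3 + 2 + 4 + 2 = 11.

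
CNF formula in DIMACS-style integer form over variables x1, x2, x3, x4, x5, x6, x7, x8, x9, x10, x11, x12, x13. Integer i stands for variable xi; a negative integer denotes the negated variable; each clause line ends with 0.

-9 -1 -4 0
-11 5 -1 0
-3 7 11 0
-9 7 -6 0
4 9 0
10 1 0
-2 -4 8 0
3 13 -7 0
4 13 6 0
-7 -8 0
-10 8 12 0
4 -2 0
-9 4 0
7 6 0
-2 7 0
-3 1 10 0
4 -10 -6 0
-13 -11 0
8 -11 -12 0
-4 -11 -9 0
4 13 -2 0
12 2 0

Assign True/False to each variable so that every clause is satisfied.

x1=False, x2=False, x3=False, x4=True, x5=True, x6=True, x7=False, x8=True, x9=False, x10=True, x11=True, x12=True, x13=False

Pure literal: x5 appears only positively; assign x5 = True.
Branch on x1: take x1 = False.
  then x10 is forced to True.
Branch on x2: take x2 = False.
  then x12 is forced to True.
Try x3 = False.
For the remaining variables, x4 = True, x6 = True, x7 = False, x8 = True, x9 = False, x11 = True, x13 = False works.
Every clause has at least one true literal under this assignment.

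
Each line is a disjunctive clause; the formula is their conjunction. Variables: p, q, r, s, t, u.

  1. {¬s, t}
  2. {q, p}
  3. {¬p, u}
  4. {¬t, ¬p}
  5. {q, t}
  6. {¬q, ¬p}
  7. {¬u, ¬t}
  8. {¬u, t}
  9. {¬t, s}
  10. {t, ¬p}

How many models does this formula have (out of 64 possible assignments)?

The models are:
  p=F q=T r=F s=F t=F u=F
  p=F q=T r=F s=T t=T u=F
  p=F q=T r=T s=F t=F u=F
  p=F q=T r=T s=T t=T u=F
That's 4 in total.

4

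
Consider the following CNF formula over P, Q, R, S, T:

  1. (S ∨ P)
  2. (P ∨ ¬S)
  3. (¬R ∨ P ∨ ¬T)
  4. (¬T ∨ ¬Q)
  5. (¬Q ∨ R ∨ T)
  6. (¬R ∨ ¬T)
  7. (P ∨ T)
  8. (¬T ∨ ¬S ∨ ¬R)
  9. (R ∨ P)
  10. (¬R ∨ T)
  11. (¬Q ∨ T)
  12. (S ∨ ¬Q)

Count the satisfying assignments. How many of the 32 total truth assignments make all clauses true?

4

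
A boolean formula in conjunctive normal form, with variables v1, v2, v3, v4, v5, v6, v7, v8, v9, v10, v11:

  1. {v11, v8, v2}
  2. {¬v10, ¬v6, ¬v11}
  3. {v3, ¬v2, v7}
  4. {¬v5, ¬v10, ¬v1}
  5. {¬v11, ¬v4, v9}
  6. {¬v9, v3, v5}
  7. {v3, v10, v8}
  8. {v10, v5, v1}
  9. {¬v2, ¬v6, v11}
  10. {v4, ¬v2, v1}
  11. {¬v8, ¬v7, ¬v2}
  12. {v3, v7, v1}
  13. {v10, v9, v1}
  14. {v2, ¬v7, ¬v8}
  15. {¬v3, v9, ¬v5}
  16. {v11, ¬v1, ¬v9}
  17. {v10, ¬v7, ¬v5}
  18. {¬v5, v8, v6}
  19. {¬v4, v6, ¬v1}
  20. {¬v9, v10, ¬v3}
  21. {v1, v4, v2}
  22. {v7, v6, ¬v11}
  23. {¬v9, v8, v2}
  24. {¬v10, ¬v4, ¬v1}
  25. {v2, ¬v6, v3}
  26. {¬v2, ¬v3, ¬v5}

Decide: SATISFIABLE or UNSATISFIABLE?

Try v1 = True.
For the remaining variables, v2 = True, v3 = True, v4 = False, v5 = False, v6 = False, v7 = True, v8 = False, v9 = False, v10 = False, v11 = False works.
So v1=True  v2=True  v3=True  v4=False  v5=False  v6=False  v7=True  v8=False  v9=False  v10=False  v11=False is a satisfying assignment.

SATISFIABLE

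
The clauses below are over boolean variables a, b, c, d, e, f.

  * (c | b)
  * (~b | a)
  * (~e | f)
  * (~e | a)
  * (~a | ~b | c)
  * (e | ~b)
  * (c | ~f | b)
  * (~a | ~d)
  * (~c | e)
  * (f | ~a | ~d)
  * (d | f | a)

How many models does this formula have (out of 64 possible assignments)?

The models are:
  a=T b=F c=T d=F e=T f=T
  a=T b=T c=T d=F e=T f=T
That's 2 in total.

2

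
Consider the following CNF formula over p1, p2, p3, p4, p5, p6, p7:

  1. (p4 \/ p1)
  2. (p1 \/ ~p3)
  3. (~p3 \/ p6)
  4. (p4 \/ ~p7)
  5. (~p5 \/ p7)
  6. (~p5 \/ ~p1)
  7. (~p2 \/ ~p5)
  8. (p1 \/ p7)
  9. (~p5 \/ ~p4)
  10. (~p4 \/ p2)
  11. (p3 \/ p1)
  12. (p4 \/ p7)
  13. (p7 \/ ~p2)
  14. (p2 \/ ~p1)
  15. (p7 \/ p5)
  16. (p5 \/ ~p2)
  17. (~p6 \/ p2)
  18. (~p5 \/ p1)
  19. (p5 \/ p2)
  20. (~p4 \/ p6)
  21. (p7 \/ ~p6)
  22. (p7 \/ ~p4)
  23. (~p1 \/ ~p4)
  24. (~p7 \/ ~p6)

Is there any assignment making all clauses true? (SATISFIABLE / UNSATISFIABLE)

p7 = True:
  propagation gives p4=True, p5=False, p2=True; an empty clause results — contradiction.
p7 = False:
  propagation gives p5=False; an empty clause results — contradiction.
Every branch closes, so no satisfying assignment exists.

UNSATISFIABLE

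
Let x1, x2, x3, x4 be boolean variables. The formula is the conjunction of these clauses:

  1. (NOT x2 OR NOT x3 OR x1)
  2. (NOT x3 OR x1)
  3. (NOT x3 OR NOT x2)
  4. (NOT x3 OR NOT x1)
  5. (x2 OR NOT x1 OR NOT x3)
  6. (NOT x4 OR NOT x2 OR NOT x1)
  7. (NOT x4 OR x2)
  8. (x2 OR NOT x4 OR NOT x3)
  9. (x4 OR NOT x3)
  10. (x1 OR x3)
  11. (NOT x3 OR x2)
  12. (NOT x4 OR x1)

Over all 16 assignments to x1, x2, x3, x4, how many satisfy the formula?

2

Satisfying assignments:
  x1=1 x2=0 x3=0 x4=0
  x1=1 x2=1 x3=0 x4=0
Count: 2.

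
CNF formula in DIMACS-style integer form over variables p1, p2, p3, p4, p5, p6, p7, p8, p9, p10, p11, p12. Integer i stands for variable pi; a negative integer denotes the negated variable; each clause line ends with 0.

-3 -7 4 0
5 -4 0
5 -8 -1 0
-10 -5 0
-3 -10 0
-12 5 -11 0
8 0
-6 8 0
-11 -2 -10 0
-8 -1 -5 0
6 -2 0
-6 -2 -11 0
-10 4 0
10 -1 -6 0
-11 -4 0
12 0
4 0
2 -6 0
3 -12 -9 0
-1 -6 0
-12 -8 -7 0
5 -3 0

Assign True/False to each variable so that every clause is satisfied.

p1=F, p2=T, p3=F, p4=T, p5=T, p6=T, p7=F, p8=T, p9=F, p10=F, p11=F, p12=T

The clause (p8) is unit: p8 must be True.
Unit propagation: (p12) forces p12 = True.
Unit propagation: (p4) forces p4 = True.
(p5) is a unit clause, so p5 = True.
(NOT p10) is a unit clause, so p10 = False.
Unit propagation: (NOT p1) forces p1 = False.
Unit propagation: (NOT p11) forces p11 = False.
(NOT p7) is a unit clause, so p7 = False.
Pure literal: p9 appears only negated; assign p9 = False.
Try p2 = True.
  then p6 is forced to True.
p3 is now unconstrained; take p3 = False.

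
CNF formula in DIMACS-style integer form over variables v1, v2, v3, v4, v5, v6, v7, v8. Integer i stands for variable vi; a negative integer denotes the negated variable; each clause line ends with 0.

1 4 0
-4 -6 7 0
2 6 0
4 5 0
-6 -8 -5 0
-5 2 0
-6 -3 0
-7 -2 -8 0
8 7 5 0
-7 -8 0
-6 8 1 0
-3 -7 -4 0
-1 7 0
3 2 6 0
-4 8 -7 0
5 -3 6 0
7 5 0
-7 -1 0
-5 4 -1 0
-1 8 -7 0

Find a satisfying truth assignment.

Try v1 = False.
  then v4 is forced to True.
The remaining clauses are satisfied by v2 = True, v3 = True, v5 = True, v6 = False, v7 = False, v8 = True.
Every clause has at least one true literal under this assignment.

v1 = F, v2 = T, v3 = T, v4 = T, v5 = T, v6 = F, v7 = F, v8 = T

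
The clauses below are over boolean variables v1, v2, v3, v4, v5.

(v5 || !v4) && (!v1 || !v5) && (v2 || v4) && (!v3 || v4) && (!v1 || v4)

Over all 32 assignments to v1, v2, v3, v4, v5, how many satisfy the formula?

6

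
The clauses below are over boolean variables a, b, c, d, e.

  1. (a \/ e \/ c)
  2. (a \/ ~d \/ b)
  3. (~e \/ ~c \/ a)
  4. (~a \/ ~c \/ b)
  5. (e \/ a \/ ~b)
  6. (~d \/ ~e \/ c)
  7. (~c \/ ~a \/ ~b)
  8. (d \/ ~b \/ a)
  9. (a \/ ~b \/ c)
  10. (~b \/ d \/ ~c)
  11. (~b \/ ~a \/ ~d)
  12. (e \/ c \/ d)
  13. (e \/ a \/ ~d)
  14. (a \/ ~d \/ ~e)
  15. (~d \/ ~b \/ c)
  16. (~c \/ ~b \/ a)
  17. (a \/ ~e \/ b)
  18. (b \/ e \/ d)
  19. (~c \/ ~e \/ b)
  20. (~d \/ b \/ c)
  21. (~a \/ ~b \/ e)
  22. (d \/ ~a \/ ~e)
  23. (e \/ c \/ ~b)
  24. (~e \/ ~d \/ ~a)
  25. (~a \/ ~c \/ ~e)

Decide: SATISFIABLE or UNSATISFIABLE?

a = True:
  b = True:
    propagation gives c=False, d=False, e=True; an empty clause results — contradiction.
  b = False:
    propagation gives c=False, d=False, e=True; an empty clause results — contradiction.
a = False:
  b = True:
    propagation gives e=True, c=False; an empty clause results — contradiction.
  b = False:
    propagation gives d=False, e=False; an empty clause results — contradiction.
Every branch closes, so no satisfying assignment exists.

UNSATISFIABLE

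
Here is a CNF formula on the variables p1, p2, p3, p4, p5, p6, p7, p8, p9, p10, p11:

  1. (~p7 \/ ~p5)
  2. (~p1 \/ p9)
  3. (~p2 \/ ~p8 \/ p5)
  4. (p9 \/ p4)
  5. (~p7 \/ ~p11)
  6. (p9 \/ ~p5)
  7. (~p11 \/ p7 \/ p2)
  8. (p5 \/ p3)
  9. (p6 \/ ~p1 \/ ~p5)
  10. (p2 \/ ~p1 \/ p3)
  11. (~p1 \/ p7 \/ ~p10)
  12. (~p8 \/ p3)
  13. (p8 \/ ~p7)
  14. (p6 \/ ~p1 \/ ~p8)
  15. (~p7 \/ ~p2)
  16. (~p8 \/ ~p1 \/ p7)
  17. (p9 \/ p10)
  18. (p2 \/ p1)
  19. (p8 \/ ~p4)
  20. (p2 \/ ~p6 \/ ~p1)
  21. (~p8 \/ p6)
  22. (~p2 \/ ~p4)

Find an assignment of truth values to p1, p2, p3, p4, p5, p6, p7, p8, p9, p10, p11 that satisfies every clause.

p1=F  p2=T  p3=T  p4=F  p5=T  p6=T  p7=F  p8=F  p9=T  p10=T  p11=T

p3 occurs only positively in the remaining clauses — set p3 = True.
p9 occurs only positively in the remaining clauses — set p9 = True.
Branch on p1: take p1 = False.
  then p2 is forced to True.
  then p7 is forced to False.
  then p4 is forced to False.
Set p5 = True and propagate.
The remaining clauses are satisfied by p6 = True, p8 = False, p10 = True, p11 = True.
Every clause has at least one true literal under this assignment.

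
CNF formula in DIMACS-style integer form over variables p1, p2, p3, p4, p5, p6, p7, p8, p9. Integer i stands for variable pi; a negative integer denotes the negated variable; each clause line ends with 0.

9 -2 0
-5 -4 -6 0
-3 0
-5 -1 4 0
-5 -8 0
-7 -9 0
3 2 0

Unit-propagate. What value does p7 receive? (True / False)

False

Unit clause (NOT p3) sets p3 = False.
(p2 OR p3) with p3 = False leaves only p2, so p2 = True.
(NOT p2 OR p9) with p2 = True leaves only p9, so p9 = True.
(NOT p7 OR NOT p9): since p9 = True, the clause reduces to (NOT p7). p7 = False.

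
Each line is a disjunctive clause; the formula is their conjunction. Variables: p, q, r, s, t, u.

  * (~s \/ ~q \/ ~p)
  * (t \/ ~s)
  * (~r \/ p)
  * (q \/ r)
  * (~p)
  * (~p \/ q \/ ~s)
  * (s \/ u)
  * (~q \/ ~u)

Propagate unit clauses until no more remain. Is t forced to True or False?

True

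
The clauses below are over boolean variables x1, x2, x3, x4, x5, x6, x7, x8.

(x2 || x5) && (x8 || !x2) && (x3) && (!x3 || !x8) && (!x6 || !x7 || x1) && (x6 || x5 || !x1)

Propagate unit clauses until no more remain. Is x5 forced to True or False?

Unit clause (x3) sets x3 = True.
(!x3 || !x8): since x3 = True, the clause reduces to (!x8). x8 = False.
(x8 || !x2): since x8 = False, the clause reduces to (!x2). x2 = False.
(x2 || x5) with x2 = False leaves only x5, so x5 = True.

True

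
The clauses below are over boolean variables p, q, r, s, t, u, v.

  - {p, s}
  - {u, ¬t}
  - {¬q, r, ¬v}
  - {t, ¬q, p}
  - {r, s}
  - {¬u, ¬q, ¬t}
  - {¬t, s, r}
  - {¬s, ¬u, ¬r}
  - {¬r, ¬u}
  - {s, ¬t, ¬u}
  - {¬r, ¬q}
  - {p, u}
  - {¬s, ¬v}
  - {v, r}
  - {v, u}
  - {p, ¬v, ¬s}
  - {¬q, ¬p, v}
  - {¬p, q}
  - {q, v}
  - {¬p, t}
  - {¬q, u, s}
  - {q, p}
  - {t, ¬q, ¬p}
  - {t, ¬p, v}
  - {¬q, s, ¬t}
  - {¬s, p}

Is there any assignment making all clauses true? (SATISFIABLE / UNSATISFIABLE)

UNSATISFIABLE

p = True:
  propagation gives q=True, r=False, v=False; an empty clause results — contradiction.
p = False:
  propagation gives s=True; an empty clause results — contradiction.
Every branch closes, so no satisfying assignment exists.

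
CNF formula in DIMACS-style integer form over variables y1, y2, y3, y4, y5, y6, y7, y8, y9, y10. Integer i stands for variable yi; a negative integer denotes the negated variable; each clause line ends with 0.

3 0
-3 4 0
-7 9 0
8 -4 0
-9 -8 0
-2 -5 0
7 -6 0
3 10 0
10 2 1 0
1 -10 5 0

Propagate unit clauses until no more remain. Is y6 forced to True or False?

(y3) stands alone — y3 = True.
In (NOT y3 OR y4), NOT y3 is now false; y4 must hold, so y4 = True.
In (y8 OR NOT y4), NOT y4 is now false; y8 must hold, so y8 = True.
In (NOT y9 OR NOT y8), NOT y8 is now false; NOT y9 must hold, so y9 = False.
In (NOT y7 OR y9), y9 is now false; NOT y7 must hold, so y7 = False.
(NOT y6 OR y7): since y7 = False, the clause reduces to (NOT y6). y6 = False.

False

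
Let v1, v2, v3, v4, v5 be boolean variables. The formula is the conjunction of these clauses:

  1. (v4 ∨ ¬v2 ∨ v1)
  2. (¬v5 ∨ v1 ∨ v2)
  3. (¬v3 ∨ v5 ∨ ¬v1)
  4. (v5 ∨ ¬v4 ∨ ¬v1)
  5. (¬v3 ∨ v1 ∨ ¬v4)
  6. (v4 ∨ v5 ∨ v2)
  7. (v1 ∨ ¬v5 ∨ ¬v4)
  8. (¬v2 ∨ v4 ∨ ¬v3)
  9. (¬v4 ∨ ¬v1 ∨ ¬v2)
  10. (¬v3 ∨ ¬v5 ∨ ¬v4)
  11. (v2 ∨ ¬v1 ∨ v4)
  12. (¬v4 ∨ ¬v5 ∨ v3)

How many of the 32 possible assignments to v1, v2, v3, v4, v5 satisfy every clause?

4

The models are:
  v1=F v2=F v3=F v4=T v5=F
  v1=F v2=T v3=F v4=T v5=F
  v1=T v2=T v3=F v4=F v5=F
  v1=T v2=T v3=F v4=F v5=T
That's 4 in total.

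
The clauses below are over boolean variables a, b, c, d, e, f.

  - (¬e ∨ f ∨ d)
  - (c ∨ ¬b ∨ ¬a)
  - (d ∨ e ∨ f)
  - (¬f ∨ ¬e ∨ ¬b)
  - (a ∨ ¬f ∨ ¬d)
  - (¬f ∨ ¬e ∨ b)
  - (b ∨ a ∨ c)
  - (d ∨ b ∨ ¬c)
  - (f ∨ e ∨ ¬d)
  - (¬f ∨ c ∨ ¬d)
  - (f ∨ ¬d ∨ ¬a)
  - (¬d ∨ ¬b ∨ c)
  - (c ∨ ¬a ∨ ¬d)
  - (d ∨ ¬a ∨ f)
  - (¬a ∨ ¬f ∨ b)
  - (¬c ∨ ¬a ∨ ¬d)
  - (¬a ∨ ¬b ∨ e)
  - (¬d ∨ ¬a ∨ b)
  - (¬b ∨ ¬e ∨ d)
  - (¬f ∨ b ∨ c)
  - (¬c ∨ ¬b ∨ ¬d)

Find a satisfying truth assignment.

a=False, b=True, c=False, d=False, e=False, f=True

Check each clause:
  1. (f ∨ ¬e ∨ d) — ¬e is true.
  2. (¬a ∨ c ∨ ¬b) — ¬a is true.
  3. (d ∨ f ∨ e) — f is true.
  4. (¬b ∨ ¬e ∨ ¬f) — ¬e is true.
  5. (¬f ∨ ¬d ∨ a) — ¬d is true.
  6. (b ∨ ¬f ∨ ¬e) — b is true.
  7. (b ∨ c ∨ a) — b is true.
  8. (b ∨ ¬c ∨ d) — b is true.
  9. (¬d ∨ e ∨ f) — ¬d is true.
  10. (¬d ∨ c ∨ ¬f) — ¬d is true.
  11. (¬d ∨ ¬a ∨ f) — ¬d is true.
  12. (¬d ∨ ¬b ∨ c) — ¬d is true.
  13. (¬a ∨ c ∨ ¬d) — ¬d is true.
  14. (f ∨ ¬a ∨ d) — ¬a is true.
  15. (b ∨ ¬a ∨ ¬f) — b is true.
  16. (¬c ∨ ¬a ∨ ¬d) — ¬d is true.
  17. (e ∨ ¬a ∨ ¬b) — ¬a is true.
  18. (¬a ∨ b ∨ ¬d) — b is true.
  19. (¬e ∨ d ∨ ¬b) — ¬e is true.
  20. (c ∨ ¬f ∨ b) — b is true.
  21. (¬d ∨ ¬c ∨ ¬b) — ¬d is true.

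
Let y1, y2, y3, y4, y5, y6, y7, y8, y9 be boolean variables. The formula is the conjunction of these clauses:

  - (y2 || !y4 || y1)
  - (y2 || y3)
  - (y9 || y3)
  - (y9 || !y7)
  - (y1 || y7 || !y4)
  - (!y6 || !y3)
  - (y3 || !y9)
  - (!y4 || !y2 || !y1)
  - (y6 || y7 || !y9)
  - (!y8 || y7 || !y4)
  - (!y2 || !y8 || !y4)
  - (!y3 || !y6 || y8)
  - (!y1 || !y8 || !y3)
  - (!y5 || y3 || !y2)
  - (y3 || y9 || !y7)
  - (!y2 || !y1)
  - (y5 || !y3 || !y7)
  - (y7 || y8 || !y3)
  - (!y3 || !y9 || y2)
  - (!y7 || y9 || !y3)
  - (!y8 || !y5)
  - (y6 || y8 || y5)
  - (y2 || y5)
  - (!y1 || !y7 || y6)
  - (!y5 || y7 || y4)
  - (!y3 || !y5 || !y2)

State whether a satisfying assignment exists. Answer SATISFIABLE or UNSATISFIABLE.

SATISFIABLE

Branch on y1: take y1 = False.
Branch on y2: take y2 = True.
The remaining clauses are satisfied by y3 = True, y4 = False, y5 = False, y6 = False, y7 = False, y8 = True, y9 = False.
Every clause has at least one true literal under this assignment.
So y1=False, y2=True, y3=True, y4=False, y5=False, y6=False, y7=False, y8=True, y9=False is a satisfying assignment.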